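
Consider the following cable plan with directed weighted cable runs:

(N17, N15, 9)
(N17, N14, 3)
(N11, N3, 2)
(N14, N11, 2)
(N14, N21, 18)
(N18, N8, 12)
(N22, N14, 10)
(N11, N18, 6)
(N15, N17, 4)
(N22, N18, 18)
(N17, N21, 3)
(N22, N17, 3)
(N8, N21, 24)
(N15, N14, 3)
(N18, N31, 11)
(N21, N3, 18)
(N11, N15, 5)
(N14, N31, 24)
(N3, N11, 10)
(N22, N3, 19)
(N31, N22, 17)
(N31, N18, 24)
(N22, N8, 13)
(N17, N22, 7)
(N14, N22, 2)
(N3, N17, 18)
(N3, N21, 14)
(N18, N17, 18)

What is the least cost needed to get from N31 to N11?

25

Settle nodes by increasing distance from N31:
N31: 0
N22: 17  (via N31)
N17: 20  (via N22)
N14: 23  (via N17)
N21: 23  (via N17)
N18: 24  (via N31)
N11: 25  (via N14)
Shortest route: N31–N22–N17–N14–N11 = 25.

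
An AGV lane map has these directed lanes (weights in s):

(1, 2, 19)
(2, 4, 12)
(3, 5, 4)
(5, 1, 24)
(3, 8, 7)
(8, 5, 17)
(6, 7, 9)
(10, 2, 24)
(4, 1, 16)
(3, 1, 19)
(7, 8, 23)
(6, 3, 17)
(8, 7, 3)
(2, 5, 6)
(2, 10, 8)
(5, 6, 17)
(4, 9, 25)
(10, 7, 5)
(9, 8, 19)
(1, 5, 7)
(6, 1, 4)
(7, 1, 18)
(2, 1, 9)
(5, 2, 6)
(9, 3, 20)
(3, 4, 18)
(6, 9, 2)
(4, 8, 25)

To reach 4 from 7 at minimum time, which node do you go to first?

Compare a few routes:
7–1–5–2–4: 18+7+6+12 = 43
7–1–2–4: 18+19+12 = 49
7–8–5–2–4: 23+17+6+12 = 58
7–1–5–6–3–4: 18+7+17+17+18 = 77
Cheapest is 7–1–5–2–4 at 43 s.
So from 7 the first move is to 1.

1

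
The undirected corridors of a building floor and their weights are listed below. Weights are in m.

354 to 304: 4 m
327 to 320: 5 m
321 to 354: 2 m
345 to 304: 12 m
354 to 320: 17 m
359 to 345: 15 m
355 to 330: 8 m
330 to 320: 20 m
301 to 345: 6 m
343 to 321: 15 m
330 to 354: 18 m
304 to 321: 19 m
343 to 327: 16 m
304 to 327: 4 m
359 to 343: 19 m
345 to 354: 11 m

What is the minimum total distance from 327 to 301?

22 m

Compare a few routes:
327 - 304 - 354 - 345 - 301: 4+4+11+6 = 25
327 - 304 - 345 - 301: 4+12+6 = 22
327 - 304 - 321 - 354 - 345 - 301: 4+19+2+11+6 = 42
327 - 320 - 354 - 345 - 301: 5+17+11+6 = 39
Cheapest is 327 - 304 - 345 - 301 at 22 m.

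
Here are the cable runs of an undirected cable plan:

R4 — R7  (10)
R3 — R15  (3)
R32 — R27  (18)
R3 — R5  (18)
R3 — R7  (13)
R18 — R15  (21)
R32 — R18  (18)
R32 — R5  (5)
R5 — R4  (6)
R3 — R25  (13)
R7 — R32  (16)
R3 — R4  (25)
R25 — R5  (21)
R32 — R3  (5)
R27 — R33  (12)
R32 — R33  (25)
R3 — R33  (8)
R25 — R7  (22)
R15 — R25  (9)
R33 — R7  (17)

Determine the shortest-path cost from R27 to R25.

32

Settle nodes by increasing distance from R27:
R27: 0
R33: 12  (via R27)
R32: 18  (via R27)
R3: 20  (via R33)
R15: 23  (via R3)
R5: 23  (via R32)
R4: 29  (via R5)
R7: 29  (via R33)
R25: 32  (via R15)
Shortest route: R27–R33–R3–R15–R25 = 32.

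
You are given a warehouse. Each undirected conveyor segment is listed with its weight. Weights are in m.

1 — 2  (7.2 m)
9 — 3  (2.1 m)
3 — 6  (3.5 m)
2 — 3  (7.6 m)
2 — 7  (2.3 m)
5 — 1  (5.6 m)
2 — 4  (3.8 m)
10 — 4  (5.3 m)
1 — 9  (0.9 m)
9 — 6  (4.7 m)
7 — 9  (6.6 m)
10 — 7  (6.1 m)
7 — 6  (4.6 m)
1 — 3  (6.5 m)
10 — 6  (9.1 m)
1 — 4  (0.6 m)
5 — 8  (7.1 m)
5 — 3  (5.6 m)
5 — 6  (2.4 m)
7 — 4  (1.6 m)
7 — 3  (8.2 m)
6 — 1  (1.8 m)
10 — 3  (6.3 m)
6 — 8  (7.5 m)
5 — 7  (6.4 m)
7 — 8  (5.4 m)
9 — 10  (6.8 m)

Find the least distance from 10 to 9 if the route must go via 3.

8.4 m

Shortest 10→3: 10 → 3 = 6.3
Best 3 to 9: 3 → 9 costing 2.1
Total via 3: 6.3 + 2.1 = 8.4 m.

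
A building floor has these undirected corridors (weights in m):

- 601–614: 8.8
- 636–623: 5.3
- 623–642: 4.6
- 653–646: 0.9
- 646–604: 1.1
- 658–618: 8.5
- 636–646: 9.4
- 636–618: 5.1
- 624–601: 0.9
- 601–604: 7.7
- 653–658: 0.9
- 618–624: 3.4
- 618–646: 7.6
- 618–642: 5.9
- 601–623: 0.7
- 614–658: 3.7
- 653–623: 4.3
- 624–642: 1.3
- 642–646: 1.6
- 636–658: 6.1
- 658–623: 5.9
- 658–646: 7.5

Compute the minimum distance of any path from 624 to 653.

Running Dijkstra from 624:
624: 0
601: 0.9  (via 624)
642: 1.3  (via 624)
623: 1.6  (via 601)
646: 2.9  (via 642)
618: 3.4  (via 624)
653: 3.8  (via 646)
Shortest route: 624 → 642 → 646 → 653 = 3.8 m.

3.8 m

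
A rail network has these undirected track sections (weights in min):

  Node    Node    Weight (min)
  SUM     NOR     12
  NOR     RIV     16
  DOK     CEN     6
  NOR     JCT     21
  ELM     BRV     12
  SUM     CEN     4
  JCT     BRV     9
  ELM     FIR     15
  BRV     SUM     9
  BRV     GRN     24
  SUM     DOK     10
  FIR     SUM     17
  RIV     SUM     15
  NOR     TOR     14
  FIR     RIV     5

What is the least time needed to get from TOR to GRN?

59 min

Enumerating some paths:
TOR → NOR → JCT → BRV → GRN: 14+21+9+24 = 68
TOR → NOR → SUM → BRV → GRN: 14+12+9+24 = 59
TOR → NOR → RIV → FIR → SUM → BRV → GRN: 14+16+5+17+9+24 = 85
TOR → NOR → RIV → SUM → BRV → GRN: 14+16+15+9+24 = 78
Cheapest is TOR → NOR → SUM → BRV → GRN at 59 min.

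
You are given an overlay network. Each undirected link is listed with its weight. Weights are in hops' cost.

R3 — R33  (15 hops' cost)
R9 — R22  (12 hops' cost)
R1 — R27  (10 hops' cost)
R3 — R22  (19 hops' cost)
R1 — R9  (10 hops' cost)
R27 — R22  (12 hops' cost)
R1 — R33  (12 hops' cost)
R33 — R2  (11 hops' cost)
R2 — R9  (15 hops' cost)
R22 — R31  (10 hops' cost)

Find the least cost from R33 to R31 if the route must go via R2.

Best R33 to R2: R33 → R2 costing 11
Shortest R2→R31: R2 → R9 → R22 → R31 = 37
Total via R2: 11 + 37 = 48 hops' cost.

48 hops' cost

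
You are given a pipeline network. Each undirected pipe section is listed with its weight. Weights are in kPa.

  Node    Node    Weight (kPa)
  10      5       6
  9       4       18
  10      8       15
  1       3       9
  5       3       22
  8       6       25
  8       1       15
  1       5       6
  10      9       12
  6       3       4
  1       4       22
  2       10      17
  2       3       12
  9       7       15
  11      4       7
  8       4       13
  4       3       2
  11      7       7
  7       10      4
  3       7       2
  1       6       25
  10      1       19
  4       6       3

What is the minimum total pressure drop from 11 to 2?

21 kPa

Candidate routes:
11 - 4 - 3 - 2: 7+2+12 = 21
11 - 4 - 6 - 3 - 2: 7+3+4+12 = 26
Cheapest is 11 - 4 - 3 - 2 at 21 kPa.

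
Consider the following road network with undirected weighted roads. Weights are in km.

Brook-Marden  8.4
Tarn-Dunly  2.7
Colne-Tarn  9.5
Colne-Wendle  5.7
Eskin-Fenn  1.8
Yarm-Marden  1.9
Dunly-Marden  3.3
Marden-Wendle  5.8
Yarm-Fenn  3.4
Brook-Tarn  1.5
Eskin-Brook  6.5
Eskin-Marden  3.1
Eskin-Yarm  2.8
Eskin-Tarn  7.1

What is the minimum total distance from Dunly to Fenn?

8.2 km

Shortest distances from Dunly:
Dunly: 0
Tarn: 2.7  (via Dunly)
Marden: 3.3  (via Dunly)
Brook: 4.2  (via Tarn)
Yarm: 5.2  (via Marden)
Eskin: 6.4  (via Marden)
Fenn: 8.2  (via Eskin)
Shortest route: Dunly → Marden → Eskin → Fenn = 8.2 km.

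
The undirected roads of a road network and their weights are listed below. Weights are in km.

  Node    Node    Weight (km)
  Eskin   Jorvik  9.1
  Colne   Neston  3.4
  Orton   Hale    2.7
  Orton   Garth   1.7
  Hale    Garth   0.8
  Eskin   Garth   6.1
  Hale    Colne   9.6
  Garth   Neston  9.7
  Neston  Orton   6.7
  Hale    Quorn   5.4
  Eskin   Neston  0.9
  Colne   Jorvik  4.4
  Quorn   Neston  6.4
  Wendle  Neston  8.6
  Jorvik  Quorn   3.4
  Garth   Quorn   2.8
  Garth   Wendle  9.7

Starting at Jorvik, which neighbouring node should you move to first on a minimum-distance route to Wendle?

Enumerating some paths:
Jorvik - Quorn - Garth - Wendle: 3.4+2.8+9.7 = 15.9
Jorvik - Colne - Neston - Wendle: 4.4+3.4+8.6 = 16.4
The minimum is 15.9 km via Jorvik - Quorn - Garth - Wendle.
So from Jorvik the first move is to Quorn.

Quorn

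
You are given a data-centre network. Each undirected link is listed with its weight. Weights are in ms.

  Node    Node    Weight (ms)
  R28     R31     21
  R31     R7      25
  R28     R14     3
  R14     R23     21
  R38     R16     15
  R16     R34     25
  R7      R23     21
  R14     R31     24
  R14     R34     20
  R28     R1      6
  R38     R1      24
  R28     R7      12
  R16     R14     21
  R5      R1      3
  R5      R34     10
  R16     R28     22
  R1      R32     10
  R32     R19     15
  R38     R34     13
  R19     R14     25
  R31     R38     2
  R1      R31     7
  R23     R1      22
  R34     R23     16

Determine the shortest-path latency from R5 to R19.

Enumerating some paths:
R5 - R1 - R32 - R19: 3+10+15 = 28
R5 - R1 - R28 - R14 - R19: 3+6+3+25 = 37
Cheapest is R5 - R1 - R32 - R19 at 28 ms.

28 ms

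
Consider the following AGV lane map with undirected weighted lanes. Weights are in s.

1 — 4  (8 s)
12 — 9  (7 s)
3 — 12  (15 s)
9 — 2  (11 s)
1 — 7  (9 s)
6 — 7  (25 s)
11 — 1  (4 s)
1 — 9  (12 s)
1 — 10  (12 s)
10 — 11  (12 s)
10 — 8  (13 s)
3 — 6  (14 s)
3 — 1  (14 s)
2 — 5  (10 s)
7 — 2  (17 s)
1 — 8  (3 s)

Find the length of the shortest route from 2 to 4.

31 s

Enumerating some paths:
2–7–1–4: 17+9+8 = 34
2–9–1–4: 11+12+8 = 31
The minimum is 31 s via 2–9–1–4.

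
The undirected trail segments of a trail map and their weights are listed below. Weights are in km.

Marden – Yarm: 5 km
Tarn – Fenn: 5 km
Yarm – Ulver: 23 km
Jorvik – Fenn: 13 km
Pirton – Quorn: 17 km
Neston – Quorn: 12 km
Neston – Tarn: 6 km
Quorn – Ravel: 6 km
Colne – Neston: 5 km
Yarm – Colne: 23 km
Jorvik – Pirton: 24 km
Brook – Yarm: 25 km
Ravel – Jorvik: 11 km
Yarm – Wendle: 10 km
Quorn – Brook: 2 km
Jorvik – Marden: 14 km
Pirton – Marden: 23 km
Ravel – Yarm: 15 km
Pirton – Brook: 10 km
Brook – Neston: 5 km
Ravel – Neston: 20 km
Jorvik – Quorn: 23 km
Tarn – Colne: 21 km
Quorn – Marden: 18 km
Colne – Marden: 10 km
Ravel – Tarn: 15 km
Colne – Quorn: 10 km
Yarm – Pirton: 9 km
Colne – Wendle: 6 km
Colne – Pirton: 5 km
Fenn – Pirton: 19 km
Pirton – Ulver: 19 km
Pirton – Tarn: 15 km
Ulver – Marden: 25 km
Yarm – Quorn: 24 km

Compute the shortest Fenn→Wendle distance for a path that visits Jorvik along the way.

42 km

Best Fenn to Jorvik: Fenn → Jorvik costing 13
Shortest Jorvik→Wendle: Jorvik → Marden → Yarm → Wendle = 29
Total via Jorvik: 13 + 29 = 42 km.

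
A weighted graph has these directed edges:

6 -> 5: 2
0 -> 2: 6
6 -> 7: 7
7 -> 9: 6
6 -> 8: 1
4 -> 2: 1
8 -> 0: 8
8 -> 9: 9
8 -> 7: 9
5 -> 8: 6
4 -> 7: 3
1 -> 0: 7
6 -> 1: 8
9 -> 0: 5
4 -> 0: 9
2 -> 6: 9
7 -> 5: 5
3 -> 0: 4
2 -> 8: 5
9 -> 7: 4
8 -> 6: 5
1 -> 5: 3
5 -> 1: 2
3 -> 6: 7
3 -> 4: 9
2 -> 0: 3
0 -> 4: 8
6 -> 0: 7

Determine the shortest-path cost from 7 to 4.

Enumerating some paths:
7 - 5 - 8 - 6 - 0 - 4: 5+6+5+7+8 = 31
7 - 9 - 0 - 4: 6+5+8 = 19
7 - 5 - 1 - 0 - 4: 5+2+7+8 = 22
7 - 5 - 8 - 0 - 4: 5+6+8+8 = 27
The minimum is 19 via 7 - 9 - 0 - 4.

19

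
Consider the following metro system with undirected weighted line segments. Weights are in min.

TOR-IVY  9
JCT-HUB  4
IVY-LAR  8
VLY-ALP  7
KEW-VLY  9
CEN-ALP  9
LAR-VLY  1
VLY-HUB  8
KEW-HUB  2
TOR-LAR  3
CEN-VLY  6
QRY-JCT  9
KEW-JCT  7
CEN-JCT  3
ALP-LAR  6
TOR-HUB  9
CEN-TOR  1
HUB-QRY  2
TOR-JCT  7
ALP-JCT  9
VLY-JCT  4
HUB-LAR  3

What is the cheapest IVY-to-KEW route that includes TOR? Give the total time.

17 min

Shortest IVY→TOR: IVY–TOR = 9
Best TOR to KEW: TOR–LAR–HUB–KEW costing 8
Total via TOR: 9 + 8 = 17 min.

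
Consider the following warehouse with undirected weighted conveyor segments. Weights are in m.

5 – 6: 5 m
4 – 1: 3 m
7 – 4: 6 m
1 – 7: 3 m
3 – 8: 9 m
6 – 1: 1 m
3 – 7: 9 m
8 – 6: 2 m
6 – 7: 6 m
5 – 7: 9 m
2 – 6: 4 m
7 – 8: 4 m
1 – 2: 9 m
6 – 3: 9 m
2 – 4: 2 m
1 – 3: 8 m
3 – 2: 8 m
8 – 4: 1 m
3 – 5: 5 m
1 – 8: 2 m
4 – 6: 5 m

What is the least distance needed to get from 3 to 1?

Compare a few routes:
3–6–1: 9+1 = 10
3–1: 8 = 8
The minimum is 8 m via 3–1.

8 m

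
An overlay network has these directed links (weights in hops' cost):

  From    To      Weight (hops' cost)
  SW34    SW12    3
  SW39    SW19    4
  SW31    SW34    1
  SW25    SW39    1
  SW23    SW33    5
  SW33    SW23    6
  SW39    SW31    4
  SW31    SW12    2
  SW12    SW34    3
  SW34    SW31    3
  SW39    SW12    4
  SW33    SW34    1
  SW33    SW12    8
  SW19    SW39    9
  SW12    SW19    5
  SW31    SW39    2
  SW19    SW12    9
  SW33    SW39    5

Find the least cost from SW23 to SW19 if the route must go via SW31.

15 hops' cost

Shortest SW23→SW31: SW23 → SW33 → SW34 → SW31 = 9
Shortest SW31→SW19: SW31 → SW39 → SW19 = 6
Total via SW31: 9 + 6 = 15 hops' cost.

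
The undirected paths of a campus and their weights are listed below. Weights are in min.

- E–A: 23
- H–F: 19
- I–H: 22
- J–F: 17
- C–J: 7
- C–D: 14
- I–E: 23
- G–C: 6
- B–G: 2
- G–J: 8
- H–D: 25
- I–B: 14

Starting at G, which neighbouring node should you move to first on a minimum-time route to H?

B

Enumerating some paths:
G → B → I → H: 2+14+22 = 38
G → J → F → H: 8+17+19 = 44
G → C → D → H: 6+14+25 = 45
The minimum is 38 min via G → B → I → H.
So from G the first move is to B.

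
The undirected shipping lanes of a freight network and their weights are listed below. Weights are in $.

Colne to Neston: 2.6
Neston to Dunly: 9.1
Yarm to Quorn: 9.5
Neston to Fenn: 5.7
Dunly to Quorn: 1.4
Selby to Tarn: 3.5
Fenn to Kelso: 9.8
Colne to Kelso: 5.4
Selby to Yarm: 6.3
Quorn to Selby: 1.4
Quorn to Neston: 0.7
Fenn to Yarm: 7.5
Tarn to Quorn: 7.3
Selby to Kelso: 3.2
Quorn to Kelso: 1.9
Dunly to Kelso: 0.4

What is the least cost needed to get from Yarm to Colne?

Running Dijkstra from Yarm:
Yarm: 0
Selby: 6.3  (via Yarm)
Fenn: 7.5  (via Yarm)
Quorn: 7.7  (via Selby)
Neston: 8.4  (via Quorn)
Dunly: 9.1  (via Quorn)
Kelso: 9.5  (via Selby)
Tarn: 9.8  (via Selby)
Colne: 11  (via Neston)
Shortest route: Yarm–Selby–Quorn–Neston–Colne = $11.

$11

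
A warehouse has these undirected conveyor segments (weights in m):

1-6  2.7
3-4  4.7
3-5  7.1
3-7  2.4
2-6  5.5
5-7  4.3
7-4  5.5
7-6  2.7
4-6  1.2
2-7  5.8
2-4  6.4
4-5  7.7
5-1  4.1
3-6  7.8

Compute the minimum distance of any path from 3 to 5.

6.7 m

Running Dijkstra from 3:
3: 0
7: 2.4  (via 3)
4: 4.7  (via 3)
6: 5.1  (via 7)
5: 6.7  (via 7)
Shortest route: 3 → 7 → 5 = 6.7 m.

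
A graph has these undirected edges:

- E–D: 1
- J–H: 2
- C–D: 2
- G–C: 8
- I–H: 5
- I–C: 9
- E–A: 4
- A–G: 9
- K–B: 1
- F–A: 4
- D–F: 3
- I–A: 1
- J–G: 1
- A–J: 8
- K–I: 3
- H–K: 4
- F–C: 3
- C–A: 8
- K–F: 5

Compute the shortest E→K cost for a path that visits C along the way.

Shortest E→C: E → D → C = 3
Best C to K: C → F → K costing 8
Total via C: 3 + 8 = 11.

11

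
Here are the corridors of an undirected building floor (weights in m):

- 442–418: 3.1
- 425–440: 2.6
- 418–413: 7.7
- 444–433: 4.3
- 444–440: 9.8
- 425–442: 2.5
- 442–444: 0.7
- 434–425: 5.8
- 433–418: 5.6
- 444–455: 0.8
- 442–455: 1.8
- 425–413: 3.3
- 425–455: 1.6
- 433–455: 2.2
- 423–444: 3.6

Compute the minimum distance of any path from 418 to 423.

Settle nodes by increasing distance from 418:
418: 0
442: 3.1  (via 418)
444: 3.8  (via 442)
455: 4.6  (via 444)
425: 5.6  (via 442)
433: 5.6  (via 418)
423: 7.4  (via 444)
Shortest route: 418 → 442 → 444 → 423 = 7.4 m.

7.4 m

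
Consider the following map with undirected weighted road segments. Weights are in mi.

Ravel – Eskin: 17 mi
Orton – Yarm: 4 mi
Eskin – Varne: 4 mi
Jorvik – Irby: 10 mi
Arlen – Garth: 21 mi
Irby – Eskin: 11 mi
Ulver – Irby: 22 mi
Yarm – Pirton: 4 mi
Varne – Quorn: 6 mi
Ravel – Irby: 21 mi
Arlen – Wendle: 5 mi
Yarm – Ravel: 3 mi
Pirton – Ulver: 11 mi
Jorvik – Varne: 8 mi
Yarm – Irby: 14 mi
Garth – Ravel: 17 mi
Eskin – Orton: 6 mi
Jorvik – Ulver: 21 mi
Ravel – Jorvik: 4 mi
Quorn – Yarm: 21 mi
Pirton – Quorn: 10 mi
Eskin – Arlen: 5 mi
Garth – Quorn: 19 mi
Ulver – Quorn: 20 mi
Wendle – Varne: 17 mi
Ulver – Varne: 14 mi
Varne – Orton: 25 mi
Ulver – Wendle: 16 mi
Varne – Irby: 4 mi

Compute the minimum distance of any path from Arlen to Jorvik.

Enumerating some paths:
Arlen–Eskin–Varne–Jorvik: 5+4+8 = 17
Arlen–Eskin–Ravel–Jorvik: 5+17+4 = 26
Arlen–Eskin–Orton–Yarm–Ravel–Jorvik: 5+6+4+3+4 = 22
Arlen–Eskin–Varne–Irby–Jorvik: 5+4+4+10 = 23
Cheapest is Arlen–Eskin–Varne–Jorvik at 17 mi.

17 mi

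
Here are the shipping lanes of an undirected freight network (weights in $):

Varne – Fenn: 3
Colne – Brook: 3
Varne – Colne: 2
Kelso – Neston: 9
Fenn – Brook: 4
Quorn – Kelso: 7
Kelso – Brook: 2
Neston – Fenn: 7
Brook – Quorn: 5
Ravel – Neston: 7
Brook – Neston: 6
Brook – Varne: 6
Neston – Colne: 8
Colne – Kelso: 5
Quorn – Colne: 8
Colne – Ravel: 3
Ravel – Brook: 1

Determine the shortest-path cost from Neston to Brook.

$6

Settle nodes by increasing distance from Neston:
Neston: 0
Brook: 6  (via Neston)
Shortest route: Neston–Brook = $6.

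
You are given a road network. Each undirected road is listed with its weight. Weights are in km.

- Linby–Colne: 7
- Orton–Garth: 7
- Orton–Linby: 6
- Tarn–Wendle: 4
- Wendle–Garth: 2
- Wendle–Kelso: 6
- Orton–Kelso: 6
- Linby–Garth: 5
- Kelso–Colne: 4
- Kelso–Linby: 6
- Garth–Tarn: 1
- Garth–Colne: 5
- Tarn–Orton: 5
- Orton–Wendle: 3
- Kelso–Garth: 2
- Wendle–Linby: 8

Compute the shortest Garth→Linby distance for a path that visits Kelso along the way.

8 km

Shortest Garth→Kelso: Garth → Kelso = 2
Shortest Kelso→Linby: Kelso → Linby = 6
Total via Kelso: 2 + 6 = 8 km.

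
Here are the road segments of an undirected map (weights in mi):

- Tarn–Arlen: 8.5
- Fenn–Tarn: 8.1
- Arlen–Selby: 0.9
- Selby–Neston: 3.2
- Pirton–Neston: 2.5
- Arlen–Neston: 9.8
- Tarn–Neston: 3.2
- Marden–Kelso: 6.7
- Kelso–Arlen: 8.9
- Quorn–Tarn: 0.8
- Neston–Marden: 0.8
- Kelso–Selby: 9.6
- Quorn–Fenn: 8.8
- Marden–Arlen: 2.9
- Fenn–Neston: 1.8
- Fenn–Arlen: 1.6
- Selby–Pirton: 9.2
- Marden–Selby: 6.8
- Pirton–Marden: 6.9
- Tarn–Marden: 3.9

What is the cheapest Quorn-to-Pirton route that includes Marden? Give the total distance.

Best Quorn to Marden: Quorn–Tarn–Marden costing 4.7
Shortest Marden→Pirton: Marden–Neston–Pirton = 3.3
Total via Marden: 4.7 + 3.3 = 8 mi.

8 mi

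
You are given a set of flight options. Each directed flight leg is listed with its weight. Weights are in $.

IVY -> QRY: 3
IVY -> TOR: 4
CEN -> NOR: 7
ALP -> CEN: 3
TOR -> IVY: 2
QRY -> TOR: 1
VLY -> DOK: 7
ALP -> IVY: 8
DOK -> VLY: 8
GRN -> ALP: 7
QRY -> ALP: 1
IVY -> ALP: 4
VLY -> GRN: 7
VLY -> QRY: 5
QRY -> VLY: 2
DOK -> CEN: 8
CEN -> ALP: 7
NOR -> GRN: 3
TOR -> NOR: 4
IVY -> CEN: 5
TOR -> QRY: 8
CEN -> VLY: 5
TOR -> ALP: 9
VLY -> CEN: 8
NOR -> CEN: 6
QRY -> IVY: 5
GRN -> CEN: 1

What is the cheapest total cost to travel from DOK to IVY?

Settle nodes by increasing distance from DOK:
DOK: 0
VLY: 8  (via DOK)
CEN: 8  (via DOK)
QRY: 13  (via VLY)
ALP: 14  (via QRY)
TOR: 14  (via QRY)
GRN: 15  (via VLY)
NOR: 15  (via CEN)
IVY: 16  (via TOR)
Shortest route: DOK–VLY–QRY–TOR–IVY = $16.

$16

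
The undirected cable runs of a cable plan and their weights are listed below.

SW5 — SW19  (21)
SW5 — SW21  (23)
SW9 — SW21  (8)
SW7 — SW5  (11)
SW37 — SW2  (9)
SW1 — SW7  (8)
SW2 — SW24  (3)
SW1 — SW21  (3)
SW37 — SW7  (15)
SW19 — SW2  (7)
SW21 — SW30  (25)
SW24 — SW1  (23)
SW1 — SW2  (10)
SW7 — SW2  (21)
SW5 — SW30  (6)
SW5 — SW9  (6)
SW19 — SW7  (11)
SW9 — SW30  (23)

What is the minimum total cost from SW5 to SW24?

30

Enumerating some paths:
SW5 - SW9 - SW21 - SW1 - SW2 - SW24: 6+8+3+10+3 = 30
SW5 - SW19 - SW2 - SW24: 21+7+3 = 31
The minimum is 30 via SW5 - SW9 - SW21 - SW1 - SW2 - SW24.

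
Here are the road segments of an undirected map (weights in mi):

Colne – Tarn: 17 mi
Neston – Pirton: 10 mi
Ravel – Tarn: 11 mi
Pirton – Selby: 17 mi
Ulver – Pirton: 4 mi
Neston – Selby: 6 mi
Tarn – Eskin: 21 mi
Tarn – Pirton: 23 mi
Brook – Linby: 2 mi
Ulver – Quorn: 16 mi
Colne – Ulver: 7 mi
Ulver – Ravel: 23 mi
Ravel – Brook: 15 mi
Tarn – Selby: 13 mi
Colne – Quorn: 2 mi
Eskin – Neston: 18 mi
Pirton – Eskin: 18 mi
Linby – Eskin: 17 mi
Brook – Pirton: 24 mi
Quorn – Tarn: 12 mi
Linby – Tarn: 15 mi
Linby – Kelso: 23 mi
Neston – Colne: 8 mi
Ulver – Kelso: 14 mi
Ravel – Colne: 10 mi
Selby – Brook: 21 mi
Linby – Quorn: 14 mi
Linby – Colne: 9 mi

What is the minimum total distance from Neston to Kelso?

Candidate routes:
Neston → Colne → Ulver → Kelso: 8+7+14 = 29
Neston → Colne → Linby → Kelso: 8+9+23 = 40
Neston → Pirton → Ulver → Kelso: 10+4+14 = 28
Cheapest is Neston → Pirton → Ulver → Kelso at 28 mi.

28 mi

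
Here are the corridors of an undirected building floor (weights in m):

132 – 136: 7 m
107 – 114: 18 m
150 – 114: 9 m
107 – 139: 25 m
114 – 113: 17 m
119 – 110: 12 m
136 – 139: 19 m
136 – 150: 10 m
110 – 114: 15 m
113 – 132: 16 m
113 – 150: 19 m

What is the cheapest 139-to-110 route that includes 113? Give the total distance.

74 m

Best 139 to 113: 139–136–132–113 costing 42
Best 113 to 110: 113–114–110 costing 32
Total via 113: 42 + 32 = 74 m.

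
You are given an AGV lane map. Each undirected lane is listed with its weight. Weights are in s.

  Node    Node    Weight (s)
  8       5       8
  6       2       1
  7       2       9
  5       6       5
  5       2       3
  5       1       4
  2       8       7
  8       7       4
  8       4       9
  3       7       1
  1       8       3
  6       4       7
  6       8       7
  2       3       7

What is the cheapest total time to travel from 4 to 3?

Candidate routes:
4–6–2–7–3: 7+1+9+1 = 18
4–8–7–3: 9+4+1 = 14
4–6–2–3: 7+1+7 = 15
Cheapest is 4–8–7–3 at 14 s.

14 s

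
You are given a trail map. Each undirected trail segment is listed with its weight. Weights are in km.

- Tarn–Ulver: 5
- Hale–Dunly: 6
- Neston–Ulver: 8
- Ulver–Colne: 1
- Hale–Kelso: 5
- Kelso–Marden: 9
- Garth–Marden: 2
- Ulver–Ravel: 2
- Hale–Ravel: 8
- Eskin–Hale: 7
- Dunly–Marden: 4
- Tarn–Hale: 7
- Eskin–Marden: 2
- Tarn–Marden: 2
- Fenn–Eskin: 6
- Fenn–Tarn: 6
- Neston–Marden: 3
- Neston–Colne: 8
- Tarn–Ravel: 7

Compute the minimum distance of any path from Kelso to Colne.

16 km

Compare a few routes:
Kelso - Hale - Ravel - Ulver - Colne: 5+8+2+1 = 16
Kelso - Marden - Tarn - Ulver - Colne: 9+2+5+1 = 17
Cheapest is Kelso - Hale - Ravel - Ulver - Colne at 16 km.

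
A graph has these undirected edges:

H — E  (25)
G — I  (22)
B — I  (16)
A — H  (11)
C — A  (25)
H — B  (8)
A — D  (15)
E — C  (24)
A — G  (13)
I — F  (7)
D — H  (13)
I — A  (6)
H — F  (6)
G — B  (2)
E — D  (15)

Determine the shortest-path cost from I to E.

Enumerating some paths:
I–A–D–E: 6+15+15 = 36
I–F–H–E: 7+6+25 = 38
Cheapest is I–A–D–E at 36.

36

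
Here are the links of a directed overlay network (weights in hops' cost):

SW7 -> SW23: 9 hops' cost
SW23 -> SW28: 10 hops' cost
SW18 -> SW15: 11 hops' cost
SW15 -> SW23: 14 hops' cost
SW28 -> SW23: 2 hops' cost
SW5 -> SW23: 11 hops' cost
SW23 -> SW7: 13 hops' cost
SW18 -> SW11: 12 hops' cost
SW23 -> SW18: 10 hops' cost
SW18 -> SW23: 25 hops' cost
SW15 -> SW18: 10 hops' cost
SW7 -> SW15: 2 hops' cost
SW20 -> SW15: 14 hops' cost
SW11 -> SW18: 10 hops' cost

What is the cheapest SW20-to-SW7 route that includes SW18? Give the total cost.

Shortest SW20→SW18: SW20–SW15–SW18 = 24
Best SW18 to SW7: SW18–SW23–SW7 costing 38
Total via SW18: 24 + 38 = 62 hops' cost.

62 hops' cost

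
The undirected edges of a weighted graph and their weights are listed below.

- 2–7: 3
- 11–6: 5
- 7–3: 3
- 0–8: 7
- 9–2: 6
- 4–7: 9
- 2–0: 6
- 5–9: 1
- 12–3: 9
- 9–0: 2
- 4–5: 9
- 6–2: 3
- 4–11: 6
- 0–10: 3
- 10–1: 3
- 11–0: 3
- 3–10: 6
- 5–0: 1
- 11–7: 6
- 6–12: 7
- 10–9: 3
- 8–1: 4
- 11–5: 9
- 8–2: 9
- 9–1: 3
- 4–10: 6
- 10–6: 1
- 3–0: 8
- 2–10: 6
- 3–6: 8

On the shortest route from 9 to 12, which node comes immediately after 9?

10

Candidate routes:
9 → 1 → 10 → 6 → 12: 3+3+1+7 = 14
9 → 0 → 10 → 6 → 12: 2+3+1+7 = 13
9 → 10 → 6 → 12: 3+1+7 = 11
9 → 5 → 0 → 10 → 6 → 12: 1+1+3+1+7 = 13
The minimum is 11 via 9 → 10 → 6 → 12.
So from 9 the first move is to 10.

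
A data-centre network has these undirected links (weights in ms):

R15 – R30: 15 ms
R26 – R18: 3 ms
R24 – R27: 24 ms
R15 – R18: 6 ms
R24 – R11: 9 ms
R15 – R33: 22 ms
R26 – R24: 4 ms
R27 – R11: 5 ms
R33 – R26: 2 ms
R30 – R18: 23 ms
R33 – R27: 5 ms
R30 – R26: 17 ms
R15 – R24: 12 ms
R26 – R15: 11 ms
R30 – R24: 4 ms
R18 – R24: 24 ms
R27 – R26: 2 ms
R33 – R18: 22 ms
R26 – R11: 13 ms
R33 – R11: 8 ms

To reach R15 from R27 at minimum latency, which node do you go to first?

R26

Candidate routes:
R27–R26–R15: 2+11 = 13
R27–R26–R18–R15: 2+3+6 = 11
Cheapest is R27–R26–R18–R15 at 11 ms.
So from R27 the first move is to R26.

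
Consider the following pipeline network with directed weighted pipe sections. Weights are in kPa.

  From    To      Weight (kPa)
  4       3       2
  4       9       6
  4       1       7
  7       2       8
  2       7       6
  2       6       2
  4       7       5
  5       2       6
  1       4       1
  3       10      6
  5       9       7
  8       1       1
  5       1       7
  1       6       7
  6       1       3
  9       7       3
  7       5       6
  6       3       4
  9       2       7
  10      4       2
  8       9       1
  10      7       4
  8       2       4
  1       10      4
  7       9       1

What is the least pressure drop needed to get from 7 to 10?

17 kPa

Enumerating some paths:
7–9–2–6–3–10: 1+7+2+4+6 = 20
7–2–6–3–10: 8+2+4+6 = 20
7–5–1–10: 6+7+4 = 17
7–5–2–6–1–10: 6+6+2+3+4 = 21
The minimum is 17 kPa via 7–5–1–10.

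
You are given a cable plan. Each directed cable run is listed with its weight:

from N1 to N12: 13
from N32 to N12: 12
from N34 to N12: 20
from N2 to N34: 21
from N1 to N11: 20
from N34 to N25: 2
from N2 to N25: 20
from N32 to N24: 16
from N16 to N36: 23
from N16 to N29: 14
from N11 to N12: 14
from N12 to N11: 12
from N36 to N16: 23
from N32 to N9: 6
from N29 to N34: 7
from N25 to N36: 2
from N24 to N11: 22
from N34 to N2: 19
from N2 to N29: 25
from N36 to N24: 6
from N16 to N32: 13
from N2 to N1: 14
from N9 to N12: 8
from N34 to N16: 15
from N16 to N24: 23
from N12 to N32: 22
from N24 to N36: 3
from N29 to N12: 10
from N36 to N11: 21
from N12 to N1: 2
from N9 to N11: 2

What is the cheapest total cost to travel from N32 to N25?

Settle nodes by increasing distance from N32:
N32: 0
N9: 6  (via N32)
N11: 8  (via N9)
N12: 12  (via N32)
N1: 14  (via N12)
N24: 16  (via N32)
N36: 19  (via N24)
N16: 42  (via N36)
N29: 56  (via N16)
N34: 63  (via N29)
N25: 65  (via N34)
Shortest route: N32 → N24 → N36 → N16 → N29 → N34 → N25 = 65.

65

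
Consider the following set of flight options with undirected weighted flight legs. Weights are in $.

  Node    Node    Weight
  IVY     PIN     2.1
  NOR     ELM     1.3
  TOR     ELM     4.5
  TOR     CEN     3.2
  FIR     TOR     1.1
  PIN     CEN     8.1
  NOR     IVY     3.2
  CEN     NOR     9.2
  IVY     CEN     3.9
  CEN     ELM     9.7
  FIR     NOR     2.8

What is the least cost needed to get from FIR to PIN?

$8.1

Shortest distances from FIR:
FIR: 0
TOR: 1.1  (via FIR)
NOR: 2.8  (via FIR)
ELM: 4.1  (via NOR)
CEN: 4.3  (via TOR)
IVY: 6  (via NOR)
PIN: 8.1  (via IVY)
Shortest route: FIR–NOR–IVY–PIN = $8.1.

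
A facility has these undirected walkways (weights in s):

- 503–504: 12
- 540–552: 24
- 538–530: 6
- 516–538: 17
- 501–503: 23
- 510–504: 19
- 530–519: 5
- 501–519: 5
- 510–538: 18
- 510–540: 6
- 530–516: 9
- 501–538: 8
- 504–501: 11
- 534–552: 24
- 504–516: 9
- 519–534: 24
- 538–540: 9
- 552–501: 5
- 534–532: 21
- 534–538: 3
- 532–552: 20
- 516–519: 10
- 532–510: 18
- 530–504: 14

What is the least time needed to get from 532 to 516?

Shortest distances from 532:
532: 0
510: 18  (via 532)
552: 20  (via 532)
534: 21  (via 532)
540: 24  (via 510)
538: 24  (via 534)
501: 25  (via 552)
530: 30  (via 538)
519: 30  (via 501)
504: 36  (via 501)
516: 39  (via 530)
Shortest route: 532 → 534 → 538 → 530 → 516 = 39 s.

39 s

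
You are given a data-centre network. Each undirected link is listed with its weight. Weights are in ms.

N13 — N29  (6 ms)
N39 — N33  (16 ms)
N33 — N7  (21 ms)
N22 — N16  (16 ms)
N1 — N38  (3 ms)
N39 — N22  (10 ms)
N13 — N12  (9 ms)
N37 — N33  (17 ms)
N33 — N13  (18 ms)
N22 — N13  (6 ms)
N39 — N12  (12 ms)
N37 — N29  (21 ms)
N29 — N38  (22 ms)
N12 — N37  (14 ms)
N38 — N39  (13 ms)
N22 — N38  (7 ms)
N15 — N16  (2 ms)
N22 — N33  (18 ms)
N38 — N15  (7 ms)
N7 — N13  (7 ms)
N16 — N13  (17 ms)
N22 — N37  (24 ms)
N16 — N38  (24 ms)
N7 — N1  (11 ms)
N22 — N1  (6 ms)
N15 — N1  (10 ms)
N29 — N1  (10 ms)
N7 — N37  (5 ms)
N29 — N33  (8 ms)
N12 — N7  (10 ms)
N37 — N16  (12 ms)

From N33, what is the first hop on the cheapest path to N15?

Enumerating some paths:
N33 - N22 - N38 - N15: 18+7+7 = 32
N33 - N37 - N16 - N15: 17+12+2 = 31
N33 - N29 - N1 - N15: 8+10+10 = 28
Cheapest is N33 - N29 - N1 - N15 at 28 ms.
So from N33 the first move is to N29.

N29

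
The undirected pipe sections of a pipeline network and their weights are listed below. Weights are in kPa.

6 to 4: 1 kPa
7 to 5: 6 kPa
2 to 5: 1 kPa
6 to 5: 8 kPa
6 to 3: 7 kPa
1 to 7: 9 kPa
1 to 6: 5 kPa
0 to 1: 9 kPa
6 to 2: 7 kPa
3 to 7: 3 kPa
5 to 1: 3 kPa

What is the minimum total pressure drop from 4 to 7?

11 kPa

Settle nodes by increasing distance from 4:
4: 0
6: 1  (via 4)
1: 6  (via 6)
2: 8  (via 6)
3: 8  (via 6)
5: 9  (via 6)
7: 11  (via 3)
Shortest route: 4 → 6 → 3 → 7 = 11 kPa.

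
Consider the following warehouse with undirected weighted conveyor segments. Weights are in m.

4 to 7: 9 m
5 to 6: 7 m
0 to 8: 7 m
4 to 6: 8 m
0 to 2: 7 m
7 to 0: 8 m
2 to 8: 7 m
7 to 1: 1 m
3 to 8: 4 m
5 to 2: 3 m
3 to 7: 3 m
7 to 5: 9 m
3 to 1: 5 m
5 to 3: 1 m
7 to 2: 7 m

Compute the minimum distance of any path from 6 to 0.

Settle nodes by increasing distance from 6:
6: 0
5: 7  (via 6)
3: 8  (via 5)
4: 8  (via 6)
2: 10  (via 5)
7: 11  (via 3)
1: 12  (via 7)
8: 12  (via 3)
0: 17  (via 2)
Shortest route: 6 → 5 → 2 → 0 = 17 m.

17 m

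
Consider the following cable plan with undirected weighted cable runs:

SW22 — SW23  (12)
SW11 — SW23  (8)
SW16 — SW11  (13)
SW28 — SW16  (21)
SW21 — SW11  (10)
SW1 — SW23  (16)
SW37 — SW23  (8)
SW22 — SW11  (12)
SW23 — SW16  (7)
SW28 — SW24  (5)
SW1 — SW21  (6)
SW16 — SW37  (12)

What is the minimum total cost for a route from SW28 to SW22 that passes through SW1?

Shortest SW28→SW1: SW28–SW16–SW23–SW1 = 44
Shortest SW1→SW22: SW1–SW21–SW11–SW22 = 28
Total via SW1: 44 + 28 = 72.

72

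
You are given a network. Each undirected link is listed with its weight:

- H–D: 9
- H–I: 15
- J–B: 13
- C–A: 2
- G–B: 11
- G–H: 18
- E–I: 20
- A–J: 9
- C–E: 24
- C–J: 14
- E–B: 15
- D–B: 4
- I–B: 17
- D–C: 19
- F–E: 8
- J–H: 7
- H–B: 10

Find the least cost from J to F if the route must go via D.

43

Shortest J→D: J → H → D = 16
Shortest D→F: D → B → E → F = 27
Total via D: 16 + 27 = 43.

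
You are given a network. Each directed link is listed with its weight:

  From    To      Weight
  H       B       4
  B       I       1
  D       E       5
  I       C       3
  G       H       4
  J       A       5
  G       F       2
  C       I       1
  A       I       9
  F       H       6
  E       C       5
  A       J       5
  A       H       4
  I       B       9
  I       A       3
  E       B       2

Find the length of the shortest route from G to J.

Compare a few routes:
G - F - H - B - I - A - J: 2+6+4+1+3+5 = 21
G - H - B - I - A - J: 4+4+1+3+5 = 17
The minimum is 17 via G - H - B - I - A - J.

17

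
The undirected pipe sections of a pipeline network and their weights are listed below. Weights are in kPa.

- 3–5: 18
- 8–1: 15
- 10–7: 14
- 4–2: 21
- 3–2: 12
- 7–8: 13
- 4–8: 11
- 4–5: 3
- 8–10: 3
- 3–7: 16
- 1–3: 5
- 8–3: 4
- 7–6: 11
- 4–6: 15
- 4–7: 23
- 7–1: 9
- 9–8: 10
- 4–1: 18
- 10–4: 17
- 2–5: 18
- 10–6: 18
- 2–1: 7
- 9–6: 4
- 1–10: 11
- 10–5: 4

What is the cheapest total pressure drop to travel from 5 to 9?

17 kPa

Running Dijkstra from 5:
5: 0
4: 3  (via 5)
10: 4  (via 5)
8: 7  (via 10)
3: 11  (via 8)
1: 15  (via 10)
9: 17  (via 8)
Shortest route: 5–10–8–9 = 17 kPa.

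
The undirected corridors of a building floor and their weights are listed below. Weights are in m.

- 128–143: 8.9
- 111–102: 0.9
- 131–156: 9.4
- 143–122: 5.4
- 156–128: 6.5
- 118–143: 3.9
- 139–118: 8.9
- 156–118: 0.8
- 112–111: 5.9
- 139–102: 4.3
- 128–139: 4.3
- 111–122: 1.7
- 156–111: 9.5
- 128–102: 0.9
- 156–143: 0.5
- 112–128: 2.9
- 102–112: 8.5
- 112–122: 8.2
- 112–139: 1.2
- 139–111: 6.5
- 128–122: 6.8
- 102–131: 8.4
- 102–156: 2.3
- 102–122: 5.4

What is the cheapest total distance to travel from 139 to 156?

6.6 m

Shortest distances from 139:
139: 0
112: 1.2  (via 139)
128: 4.1  (via 112)
102: 4.3  (via 139)
111: 5.2  (via 102)
156: 6.6  (via 102)
Shortest route: 139–102–156 = 6.6 m.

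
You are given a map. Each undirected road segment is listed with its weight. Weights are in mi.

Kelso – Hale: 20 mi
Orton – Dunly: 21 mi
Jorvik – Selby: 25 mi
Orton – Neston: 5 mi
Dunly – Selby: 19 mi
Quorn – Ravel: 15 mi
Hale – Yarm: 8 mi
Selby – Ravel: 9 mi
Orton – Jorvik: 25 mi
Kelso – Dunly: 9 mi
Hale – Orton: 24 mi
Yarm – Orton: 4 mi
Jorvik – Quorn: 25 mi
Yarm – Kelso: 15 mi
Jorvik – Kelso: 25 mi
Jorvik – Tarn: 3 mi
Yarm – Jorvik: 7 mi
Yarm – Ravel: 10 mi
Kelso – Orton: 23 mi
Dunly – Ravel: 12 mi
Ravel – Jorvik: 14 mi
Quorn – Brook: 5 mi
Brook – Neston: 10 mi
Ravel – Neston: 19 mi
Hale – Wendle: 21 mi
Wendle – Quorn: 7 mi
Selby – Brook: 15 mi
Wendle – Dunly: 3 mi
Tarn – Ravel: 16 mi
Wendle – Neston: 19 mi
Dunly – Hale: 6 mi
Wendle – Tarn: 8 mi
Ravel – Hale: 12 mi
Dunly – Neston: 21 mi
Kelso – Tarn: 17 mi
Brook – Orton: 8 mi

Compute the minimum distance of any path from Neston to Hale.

Running Dijkstra from Neston:
Neston: 0
Orton: 5  (via Neston)
Yarm: 9  (via Orton)
Brook: 10  (via Neston)
Quorn: 15  (via Brook)
Jorvik: 16  (via Yarm)
Hale: 17  (via Yarm)
Shortest route: Neston → Orton → Yarm → Hale = 17 mi.

17 mi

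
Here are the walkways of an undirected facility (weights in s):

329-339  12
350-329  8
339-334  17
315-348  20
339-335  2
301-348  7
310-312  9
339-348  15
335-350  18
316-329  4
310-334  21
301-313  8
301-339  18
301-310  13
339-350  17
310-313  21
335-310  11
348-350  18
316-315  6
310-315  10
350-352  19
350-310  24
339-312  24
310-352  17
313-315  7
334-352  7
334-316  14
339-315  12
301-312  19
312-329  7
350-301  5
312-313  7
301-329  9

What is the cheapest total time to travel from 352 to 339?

Shortest distances from 352:
352: 0
334: 7  (via 352)
310: 17  (via 352)
350: 19  (via 352)
316: 21  (via 334)
301: 24  (via 350)
339: 24  (via 334)
Shortest route: 352 → 334 → 339 = 24 s.

24 s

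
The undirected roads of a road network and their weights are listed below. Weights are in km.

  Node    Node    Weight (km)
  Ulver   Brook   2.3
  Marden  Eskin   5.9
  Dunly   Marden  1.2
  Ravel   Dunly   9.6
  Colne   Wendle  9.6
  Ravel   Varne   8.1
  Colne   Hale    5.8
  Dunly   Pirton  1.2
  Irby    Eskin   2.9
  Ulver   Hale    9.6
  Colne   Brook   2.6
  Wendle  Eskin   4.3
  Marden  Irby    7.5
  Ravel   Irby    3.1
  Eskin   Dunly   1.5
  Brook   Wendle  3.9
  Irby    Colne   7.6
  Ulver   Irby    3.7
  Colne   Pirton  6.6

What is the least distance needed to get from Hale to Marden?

Enumerating some paths:
Hale → Colne → Irby → Eskin → Dunly → Marden: 5.8+7.6+2.9+1.5+1.2 = 19
Hale → Ulver → Irby → Eskin → Dunly → Marden: 9.6+3.7+2.9+1.5+1.2 = 18.9
Hale → Colne → Pirton → Dunly → Marden: 5.8+6.6+1.2+1.2 = 14.8
The minimum is 14.8 km via Hale → Colne → Pirton → Dunly → Marden.

14.8 km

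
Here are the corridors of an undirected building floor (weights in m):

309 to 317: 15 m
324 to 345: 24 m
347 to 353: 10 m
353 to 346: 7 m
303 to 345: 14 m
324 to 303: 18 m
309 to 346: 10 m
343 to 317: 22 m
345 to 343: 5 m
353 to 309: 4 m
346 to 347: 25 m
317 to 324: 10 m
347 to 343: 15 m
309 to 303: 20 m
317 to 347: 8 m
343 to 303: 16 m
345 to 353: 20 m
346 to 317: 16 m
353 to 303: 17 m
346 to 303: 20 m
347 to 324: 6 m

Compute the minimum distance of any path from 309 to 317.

Candidate routes:
309 → 317: 15 = 15
309 → 353 → 347 → 317: 4+10+8 = 22
309 → 346 → 317: 10+16 = 26
The minimum is 15 m via 309 → 317.

15 m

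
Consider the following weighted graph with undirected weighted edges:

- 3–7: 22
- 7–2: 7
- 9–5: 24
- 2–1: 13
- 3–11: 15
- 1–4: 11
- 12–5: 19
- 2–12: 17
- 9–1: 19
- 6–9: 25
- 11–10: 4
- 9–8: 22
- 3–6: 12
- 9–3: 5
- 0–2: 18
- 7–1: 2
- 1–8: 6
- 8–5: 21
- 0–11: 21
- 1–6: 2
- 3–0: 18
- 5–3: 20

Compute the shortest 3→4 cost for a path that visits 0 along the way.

Best 3 to 0: 3–0 costing 18
Best 0 to 4: 0–2–7–1–4 costing 38
Total via 0: 18 + 38 = 56.

56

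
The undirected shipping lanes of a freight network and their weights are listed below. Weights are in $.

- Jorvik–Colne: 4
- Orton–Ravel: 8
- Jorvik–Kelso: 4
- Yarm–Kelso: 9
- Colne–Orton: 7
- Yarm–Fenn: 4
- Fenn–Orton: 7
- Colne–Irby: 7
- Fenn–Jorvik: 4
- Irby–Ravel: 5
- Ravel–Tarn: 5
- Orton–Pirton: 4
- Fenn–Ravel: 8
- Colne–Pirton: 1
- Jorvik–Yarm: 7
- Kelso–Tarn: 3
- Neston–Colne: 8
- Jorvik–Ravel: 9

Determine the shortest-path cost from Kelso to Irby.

$13

Shortest distances from Kelso:
Kelso: 0
Tarn: 3  (via Kelso)
Jorvik: 4  (via Kelso)
Fenn: 8  (via Jorvik)
Colne: 8  (via Jorvik)
Ravel: 8  (via Tarn)
Pirton: 9  (via Colne)
Yarm: 9  (via Kelso)
Irby: 13  (via Ravel)
Shortest route: Kelso–Tarn–Ravel–Irby = $13.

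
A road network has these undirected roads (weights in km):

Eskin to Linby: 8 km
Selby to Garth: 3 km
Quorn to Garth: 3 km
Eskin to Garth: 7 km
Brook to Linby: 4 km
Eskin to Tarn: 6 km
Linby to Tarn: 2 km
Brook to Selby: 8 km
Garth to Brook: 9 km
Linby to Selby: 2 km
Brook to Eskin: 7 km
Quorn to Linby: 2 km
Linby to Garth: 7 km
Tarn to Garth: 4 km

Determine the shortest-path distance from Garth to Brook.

Running Dijkstra from Garth:
Garth: 0
Selby: 3  (via Garth)
Quorn: 3  (via Garth)
Tarn: 4  (via Garth)
Linby: 5  (via Selby)
Eskin: 7  (via Garth)
Brook: 9  (via Garth)
Shortest route: Garth–Brook = 9 km.

9 km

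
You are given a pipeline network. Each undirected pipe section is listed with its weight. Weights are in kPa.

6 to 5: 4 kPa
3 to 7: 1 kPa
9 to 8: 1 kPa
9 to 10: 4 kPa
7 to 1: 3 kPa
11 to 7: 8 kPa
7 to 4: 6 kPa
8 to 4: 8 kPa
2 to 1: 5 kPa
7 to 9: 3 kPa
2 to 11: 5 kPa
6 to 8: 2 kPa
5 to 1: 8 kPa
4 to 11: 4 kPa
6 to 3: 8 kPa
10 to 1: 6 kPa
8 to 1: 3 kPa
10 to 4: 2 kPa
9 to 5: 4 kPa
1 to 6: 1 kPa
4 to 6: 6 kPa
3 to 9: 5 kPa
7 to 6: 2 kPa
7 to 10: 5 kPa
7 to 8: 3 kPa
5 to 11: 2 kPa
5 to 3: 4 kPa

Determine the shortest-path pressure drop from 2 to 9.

9 kPa

Settle nodes by increasing distance from 2:
2: 0
1: 5  (via 2)
11: 5  (via 2)
6: 6  (via 1)
5: 7  (via 11)
7: 8  (via 1)
8: 8  (via 1)
3: 9  (via 7)
4: 9  (via 11)
9: 9  (via 8)
Shortest route: 2–1–8–9 = 9 kPa.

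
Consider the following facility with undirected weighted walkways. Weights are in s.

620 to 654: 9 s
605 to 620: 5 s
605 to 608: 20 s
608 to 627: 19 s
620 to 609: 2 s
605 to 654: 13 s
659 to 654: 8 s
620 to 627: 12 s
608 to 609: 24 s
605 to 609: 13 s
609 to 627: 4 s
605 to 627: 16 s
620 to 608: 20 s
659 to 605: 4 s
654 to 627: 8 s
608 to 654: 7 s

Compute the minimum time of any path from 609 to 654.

Shortest distances from 609:
609: 0
620: 2  (via 609)
627: 4  (via 609)
605: 7  (via 620)
659: 11  (via 605)
654: 11  (via 620)
Shortest route: 609 → 620 → 654 = 11 s.

11 s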